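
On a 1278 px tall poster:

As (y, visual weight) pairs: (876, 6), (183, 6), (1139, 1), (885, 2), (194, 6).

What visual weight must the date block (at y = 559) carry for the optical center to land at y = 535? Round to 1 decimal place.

w ≈ 33.7

Known weights sum to 6 + 6 + 1 + 2 + 6 = 21; their moment is 6·876 + 6·183 + 1·1139 + 2·885 + 6·194 = 10427.
Set Σw·y/Σw = 535: (10427 + 559w) = 535·(21 + w).
Solving: w = (535·21 − 10427) / (559 − 535) = 808 / 24 ≈ 33.67.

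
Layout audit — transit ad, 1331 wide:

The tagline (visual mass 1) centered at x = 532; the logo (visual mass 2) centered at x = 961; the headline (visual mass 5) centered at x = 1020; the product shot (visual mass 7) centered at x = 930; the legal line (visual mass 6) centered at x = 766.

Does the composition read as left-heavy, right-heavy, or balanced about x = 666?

Total weight = 1 + 2 + 5 + 7 + 6 = 21.
x: (1·532 + 2·961 + 5·1020 + 7·930 + 6·766) / 21 = 18660 / 21 ≈ 888.57
888.6 vs midline 666 → right-heavy.

right-heavy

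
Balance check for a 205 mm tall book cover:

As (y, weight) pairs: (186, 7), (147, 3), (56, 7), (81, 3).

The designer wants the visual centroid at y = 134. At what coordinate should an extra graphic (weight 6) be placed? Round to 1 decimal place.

After adding the extra graphic, total weight = 7 + 3 + 7 + 3 + 6 = 26.
Along y: (2378 + 6·y) / 26 = 134 (existing moment 7·186 + 3·147 + 7·56 + 3·81 = 2378) ⇒ y = (3484 − 2378) / 6 ≈ 184.33.

y ≈ 184.3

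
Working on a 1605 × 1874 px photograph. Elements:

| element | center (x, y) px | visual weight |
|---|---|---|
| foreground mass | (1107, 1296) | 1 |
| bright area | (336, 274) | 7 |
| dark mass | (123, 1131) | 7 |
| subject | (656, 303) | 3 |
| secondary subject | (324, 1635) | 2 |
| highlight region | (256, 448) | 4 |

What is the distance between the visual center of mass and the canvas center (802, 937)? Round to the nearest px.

≈ 521 px

Total weight = 1 + 7 + 7 + 3 + 2 + 4 = 24.
Σw·x = 1·1107 + 7·336 + 7·123 + 3·656 + 2·324 + 4·256 = 7960, so x̄ = 7960/24 ≈ 331.67.
Σw·y = 1·1296 + 7·274 + 7·1131 + 3·303 + 2·1635 + 4·448 = 17102, so ȳ = 17102/24 ≈ 712.58.
Relative to (802, 937): Δ = (-470.33, -224.42); |Δ| = √(-470.33² + -224.42²) ≈ 521.13.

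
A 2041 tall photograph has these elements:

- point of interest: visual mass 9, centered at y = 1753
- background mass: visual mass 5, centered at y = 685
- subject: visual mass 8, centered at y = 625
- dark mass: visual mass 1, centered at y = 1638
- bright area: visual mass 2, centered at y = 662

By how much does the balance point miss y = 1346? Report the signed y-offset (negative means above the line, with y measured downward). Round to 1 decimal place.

≈ -259.4

Σw = 9 + 5 + 8 + 1 + 2 = 25.
Σw·y = 9·1753 + 5·685 + 8·625 + 1·1638 + 2·662 = 27164, so ȳ = 27164/25 ≈ 1086.56.
Against y = 1346, that's 1086.56 − 1346 = -259.44.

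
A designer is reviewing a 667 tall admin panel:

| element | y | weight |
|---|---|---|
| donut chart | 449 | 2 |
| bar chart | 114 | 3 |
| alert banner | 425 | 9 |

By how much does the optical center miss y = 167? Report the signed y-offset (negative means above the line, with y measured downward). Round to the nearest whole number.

≈ 195

Total weight = 2 + 3 + 9 = 14.
y: (2·449 + 3·114 + 9·425) / 14 = 5065 / 14 ≈ 361.79
Difference: 361.79 − 167 ≈ 194.79.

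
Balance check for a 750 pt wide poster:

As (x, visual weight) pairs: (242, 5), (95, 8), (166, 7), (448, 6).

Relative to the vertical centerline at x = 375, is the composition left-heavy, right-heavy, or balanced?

left-heavy

Total weight = 5 + 8 + 7 + 6 = 26.
Σw·x = 5·242 + 8·95 + 7·166 + 6·448 = 5820, so x̄ = 5820/26 ≈ 223.85.
223.8 vs midline 375 → left-heavy.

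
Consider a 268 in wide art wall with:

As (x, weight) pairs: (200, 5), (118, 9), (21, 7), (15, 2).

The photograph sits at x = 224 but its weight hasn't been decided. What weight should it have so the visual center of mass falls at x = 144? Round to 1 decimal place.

Existing Σw = 23 (5 + 9 + 7 + 2); existing moment 5·200 + 9·118 + 7·21 + 2·15 = 2239.
Balance at x = 144 requires (2239 + w·224) / (23 + w) = 144.
Rearranging, w·(224 − 144) = 144·23 − 2239 = 1073, so w ≈ 1073/80 = 13.41.

w ≈ 13.4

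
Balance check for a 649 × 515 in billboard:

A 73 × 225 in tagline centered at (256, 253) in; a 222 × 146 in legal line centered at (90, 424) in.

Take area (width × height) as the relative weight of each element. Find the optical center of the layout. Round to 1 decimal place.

Areas: tagline 73·225 = 16425, legal line 222·146 = 32412. Total weight = 48837.
x-moment: 16425·256 + 32412·90 = 7121880; centroid 7121880/48837 ≈ 145.83.
y-moment: 16425·253 + 32412·424 = 17898213; centroid 17898213/48837 ≈ 366.49.

(145.8, 366.5)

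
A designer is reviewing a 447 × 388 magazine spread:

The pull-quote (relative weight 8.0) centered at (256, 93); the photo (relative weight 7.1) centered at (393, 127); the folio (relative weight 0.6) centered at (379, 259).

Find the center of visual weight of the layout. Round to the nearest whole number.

(323, 115)

Total weight = 8.0 + 7.1 + 0.6 = 15.7.
x-moment: 8.0·256 + 7.1·393 + 0.6·379 = 5065.7; centroid 5065.7/15.7 ≈ 322.66.
y-moment: 8.0·93 + 7.1·127 + 0.6·259 = 1801.1; centroid 1801.1/15.7 ≈ 114.72.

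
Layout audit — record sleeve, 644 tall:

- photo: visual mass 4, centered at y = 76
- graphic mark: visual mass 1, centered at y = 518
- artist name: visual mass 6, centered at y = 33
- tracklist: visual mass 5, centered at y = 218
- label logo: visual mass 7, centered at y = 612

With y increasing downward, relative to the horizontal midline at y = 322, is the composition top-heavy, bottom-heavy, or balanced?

top-heavy

Σw = 4 + 1 + 6 + 5 + 7 = 23.
y-moment: 4·76 + 1·518 + 6·33 + 5·218 + 7·612 = 6394; centroid 6394/23 ≈ 278.00.
278.0 lies above (smaller y than) the midline 322, so the layout is top-heavy.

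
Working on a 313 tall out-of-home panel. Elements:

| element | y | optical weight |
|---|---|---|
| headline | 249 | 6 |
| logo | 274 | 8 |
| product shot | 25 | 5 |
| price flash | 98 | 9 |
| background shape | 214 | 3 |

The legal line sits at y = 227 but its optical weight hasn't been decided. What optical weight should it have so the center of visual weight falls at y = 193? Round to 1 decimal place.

w ≈ 19.1

Known weights sum to 6 + 8 + 5 + 9 + 3 = 31; their moment is 6·249 + 8·274 + 5·25 + 9·98 + 3·214 = 5335.
For the centroid to hit 193: (5335 + w·227) / (31 + w) = 193.
Solving: w = (193·31 − 5335) / (227 − 193) = 648 / 34 ≈ 19.06.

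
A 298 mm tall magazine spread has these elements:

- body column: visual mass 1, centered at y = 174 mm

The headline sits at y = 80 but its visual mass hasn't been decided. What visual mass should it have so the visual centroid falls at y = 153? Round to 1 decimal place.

The single fixed element contributes weight 1, moment 1·174 = 174.
For the centroid to hit 153: (174 + w·80) / (1 + w) = 153.
So w = (153·1 − 174)/(80 − 153) = -21/-73 ≈ 0.29.

w ≈ 0.3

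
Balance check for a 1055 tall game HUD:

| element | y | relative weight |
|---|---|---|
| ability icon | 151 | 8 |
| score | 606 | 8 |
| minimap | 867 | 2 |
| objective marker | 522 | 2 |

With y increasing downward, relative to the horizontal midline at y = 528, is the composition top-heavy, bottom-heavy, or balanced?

top-heavy

Σw = 8 + 8 + 2 + 2 = 20.
Σw·y = 8·151 + 8·606 + 2·867 + 2·522 = 8834, so ȳ = 8834/20 ≈ 441.70.
Since 441.7 is above (smaller y than) 528, the composition reads top-heavy.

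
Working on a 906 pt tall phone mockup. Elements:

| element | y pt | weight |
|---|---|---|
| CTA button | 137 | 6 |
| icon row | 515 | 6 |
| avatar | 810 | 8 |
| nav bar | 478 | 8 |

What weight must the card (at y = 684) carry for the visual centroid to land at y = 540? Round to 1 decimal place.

w ≈ 6.3

Fixed elements: Σw = 6 + 6 + 8 + 8 = 28, Σw·y = 6·137 + 6·515 + 8·810 + 8·478 = 14216.
Set Σw·y/Σw = 540: (14216 + 684w) = 540·(28 + w).
So w = (540·28 − 14216)/(684 − 540) = 904/144 ≈ 6.28.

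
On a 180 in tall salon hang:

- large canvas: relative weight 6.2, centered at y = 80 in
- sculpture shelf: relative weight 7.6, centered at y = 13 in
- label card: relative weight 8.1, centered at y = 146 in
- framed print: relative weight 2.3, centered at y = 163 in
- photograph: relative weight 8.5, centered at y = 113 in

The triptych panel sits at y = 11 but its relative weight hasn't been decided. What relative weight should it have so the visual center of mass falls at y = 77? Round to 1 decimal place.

w ≈ 9.0

Fixed elements: Σw = 6.2 + 7.6 + 8.1 + 2.3 + 8.5 = 32.7, Σw·y = 6.2·80 + 7.6·13 + 8.1·146 + 2.3·163 + 8.5·113 = 3112.8.
Balance at y = 77 requires (3112.8 + w·11) / (32.7 + w) = 77.
Solving: w = (77·32.7 − 3112.8) / (11 − 77) = -594.9 / -66 ≈ 9.01.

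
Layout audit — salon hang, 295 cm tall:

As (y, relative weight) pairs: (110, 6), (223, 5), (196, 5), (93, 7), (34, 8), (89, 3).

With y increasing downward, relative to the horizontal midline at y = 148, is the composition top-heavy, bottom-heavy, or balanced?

top-heavy

Weights sum to 6 + 5 + 5 + 7 + 8 + 3 = 34.
Σw·y = 3945; ȳ = 3945/34 ≈ 116.03.
Since 116.0 is above (smaller y than) 148, the composition reads top-heavy.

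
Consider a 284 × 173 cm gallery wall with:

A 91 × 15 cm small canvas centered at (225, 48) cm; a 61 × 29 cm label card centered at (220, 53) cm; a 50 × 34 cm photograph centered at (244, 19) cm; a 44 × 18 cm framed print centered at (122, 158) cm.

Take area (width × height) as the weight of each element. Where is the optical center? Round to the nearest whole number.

Taking area as weight: small canvas 91·15 = 1365, label card 61·29 = 1769, photograph 50·34 = 1700, framed print 44·18 = 792. Sum 5626.
Σw·x = 1365·225 + 1769·220 + 1700·244 + 792·122 = 1207729, so x̄ = 1207729/5626 ≈ 214.67.
Σw·y = 1365·48 + 1769·53 + 1700·19 + 792·158 = 316713, so ȳ = 316713/5626 ≈ 56.29.

(215, 56)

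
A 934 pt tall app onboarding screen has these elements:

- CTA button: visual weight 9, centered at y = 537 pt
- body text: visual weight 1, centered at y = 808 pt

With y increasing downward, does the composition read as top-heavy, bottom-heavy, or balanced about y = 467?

Weights sum to 9 + 1 = 10.
Σw·y = 9·537 + 1·808 = 5641, so ȳ = 5641/10 ≈ 564.10.
564.1 vs midline 467 → bottom-heavy.

bottom-heavy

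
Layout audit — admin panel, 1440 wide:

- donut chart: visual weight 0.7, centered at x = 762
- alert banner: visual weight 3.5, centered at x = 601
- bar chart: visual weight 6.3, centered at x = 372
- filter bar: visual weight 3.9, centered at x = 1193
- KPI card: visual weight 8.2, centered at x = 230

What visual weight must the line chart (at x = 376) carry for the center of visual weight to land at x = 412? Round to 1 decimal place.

w ≈ 61.3

Fixed elements: Σw = 0.7 + 3.5 + 6.3 + 3.9 + 8.2 = 22.6, Σw·x = 0.7·762 + 3.5·601 + 6.3·372 + 3.9·1193 + 8.2·230 = 11519.2.
Set Σw·x/Σw = 412: (11519.2 + 376w) = 412·(22.6 + w).
Rearranging, w·(376 − 412) = 412·22.6 − 11519.2 = -2208.0, so w ≈ -2208.0/-36 = 61.33.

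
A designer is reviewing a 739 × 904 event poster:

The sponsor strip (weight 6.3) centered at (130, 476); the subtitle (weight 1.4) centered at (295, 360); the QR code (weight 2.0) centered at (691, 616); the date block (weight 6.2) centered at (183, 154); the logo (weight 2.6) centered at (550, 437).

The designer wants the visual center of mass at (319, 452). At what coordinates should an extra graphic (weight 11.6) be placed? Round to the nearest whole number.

(381, 584)

After adding the extra graphic, total weight = 6.3 + 1.4 + 2.0 + 6.2 + 2.6 + 11.6 = 30.1.
x: target moment 30.1×319 = 9601.9; current 6.3·130 + 1.4·295 + 2.0·691 + 6.2·183 + 2.6·550 = 5178.6; the extra graphic supplies 4423.3, so x = 4423.3/11.6 ≈ 381.32.
y: target moment 30.1×452 = 13605.2; current 6.3·476 + 1.4·360 + 2.0·616 + 6.2·154 + 2.6·437 = 6825.8; the extra graphic supplies 6779.4, so y = 6779.4/11.6 ≈ 584.43.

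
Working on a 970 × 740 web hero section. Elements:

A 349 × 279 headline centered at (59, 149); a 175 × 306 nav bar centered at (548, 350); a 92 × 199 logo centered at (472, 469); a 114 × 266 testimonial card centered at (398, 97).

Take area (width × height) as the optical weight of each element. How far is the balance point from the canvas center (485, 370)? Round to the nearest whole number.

≈ 252

Taking area as weight: headline 349·279 = 97371, nav bar 175·306 = 53550, logo 92·199 = 18308, testimonial card 114·266 = 30324. Sum 199553.
Σw·x = 97371·59 + 53550·548 + 18308·472 + 30324·398 = 55800617, so x̄ = 55800617/199553 ≈ 279.63.
Σw·y = 97371·149 + 53550·350 + 18308·469 + 30324·97 = 44778659, so ȳ = 44778659/199553 ≈ 224.39.
Relative to (485, 370): Δ = (-205.37, -145.61); |Δ| = √(-205.37² + -145.61²) ≈ 251.75.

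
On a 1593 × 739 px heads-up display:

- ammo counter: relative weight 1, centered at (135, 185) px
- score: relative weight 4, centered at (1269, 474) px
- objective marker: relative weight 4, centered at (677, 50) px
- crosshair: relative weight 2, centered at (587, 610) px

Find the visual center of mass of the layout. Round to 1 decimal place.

(826.6, 318.3)

Total weight = 1 + 4 + 4 + 2 = 11.
x: (1·135 + 4·1269 + 4·677 + 2·587) / 11 = 9093 / 11 ≈ 826.64
y: (1·185 + 4·474 + 4·50 + 2·610) / 11 = 3501 / 11 ≈ 318.27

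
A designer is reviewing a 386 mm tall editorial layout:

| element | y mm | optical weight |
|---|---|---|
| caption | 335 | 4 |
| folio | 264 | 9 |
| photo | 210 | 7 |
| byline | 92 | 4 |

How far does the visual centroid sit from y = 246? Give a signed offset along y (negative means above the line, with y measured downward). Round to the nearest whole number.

≈ -15 mm

Weights sum to 4 + 9 + 7 + 4 = 24.
Σw·y = 4·335 + 9·264 + 7·210 + 4·92 = 5554, so ȳ = 5554/24 ≈ 231.42.
Against y = 246, that's 231.42 − 246 = -14.58.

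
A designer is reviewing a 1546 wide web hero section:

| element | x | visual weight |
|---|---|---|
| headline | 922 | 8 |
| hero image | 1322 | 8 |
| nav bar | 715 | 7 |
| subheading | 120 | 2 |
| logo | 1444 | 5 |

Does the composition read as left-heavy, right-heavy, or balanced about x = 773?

Total weight = 8 + 8 + 7 + 2 + 5 = 30.
x: (8·922 + 8·1322 + 7·715 + 2·120 + 5·1444) / 30 = 30417 / 30 ≈ 1013.90
1013.9 vs midline 773 → right-heavy.

right-heavy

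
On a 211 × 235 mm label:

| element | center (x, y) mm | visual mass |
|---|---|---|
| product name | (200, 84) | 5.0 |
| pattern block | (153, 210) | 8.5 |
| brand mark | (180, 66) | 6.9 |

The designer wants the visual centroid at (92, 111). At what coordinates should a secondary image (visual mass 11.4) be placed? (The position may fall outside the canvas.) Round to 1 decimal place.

(-54.1, 76.3)

New total weight: (5.0 + 8.5 + 6.9) + 11.4 = 31.8.
Along x: (3542.5 + 11.4·x) / 31.8 = 92 (existing moment 5.0·200 + 8.5·153 + 6.9·180 = 3542.5) ⇒ x = (2925.6 − 3542.5) / 11.4 ≈ -54.11.
Along y: (2660.4 + 11.4·y) / 31.8 = 111 (existing moment 5.0·84 + 8.5·210 + 6.9·66 = 2660.4) ⇒ y = (3529.8 − 2660.4) / 11.4 ≈ 76.26.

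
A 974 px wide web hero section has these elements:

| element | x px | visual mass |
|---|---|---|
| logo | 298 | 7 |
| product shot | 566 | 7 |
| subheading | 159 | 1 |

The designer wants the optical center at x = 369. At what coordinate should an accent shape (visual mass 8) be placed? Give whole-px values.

After adding the accent shape, total weight = 7 + 7 + 1 + 8 = 23.
x: need Σw·x = 23·369 = 8487. Existing = 7·298 + 7·566 + 1·159 = 6207. Remainder 2280 / 8 ≈ 285.00.

x ≈ 285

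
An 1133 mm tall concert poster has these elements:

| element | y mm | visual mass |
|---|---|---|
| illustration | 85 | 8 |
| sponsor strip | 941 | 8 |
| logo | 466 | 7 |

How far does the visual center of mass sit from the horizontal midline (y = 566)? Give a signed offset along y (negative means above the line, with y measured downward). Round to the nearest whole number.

≈ -67 mm

Weights sum to 8 + 8 + 7 = 23.
Σw·y = 8·85 + 8·941 + 7·466 = 11470, so ȳ = 11470/23 ≈ 498.70.
Offset from y = 566: 498.70 − 566 ≈ -67.30.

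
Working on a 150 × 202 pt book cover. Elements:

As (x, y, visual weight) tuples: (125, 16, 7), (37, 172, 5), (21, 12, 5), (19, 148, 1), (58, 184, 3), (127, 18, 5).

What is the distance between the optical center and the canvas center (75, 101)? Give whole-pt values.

Σw = 7 + 5 + 5 + 1 + 3 + 5 = 26.
x: (7·125 + 5·37 + 5·21 + 1·19 + 3·58 + 5·127) / 26 = 1993 / 26 ≈ 76.65
y: (7·16 + 5·172 + 5·12 + 1·148 + 3·184 + 5·18) / 26 = 1822 / 26 ≈ 70.08
Offset from (75, 101): Δx ≈ 1.65, Δy ≈ -30.92; distance = √(Δx² + Δy²) ≈ 30.97.

≈ 31 pt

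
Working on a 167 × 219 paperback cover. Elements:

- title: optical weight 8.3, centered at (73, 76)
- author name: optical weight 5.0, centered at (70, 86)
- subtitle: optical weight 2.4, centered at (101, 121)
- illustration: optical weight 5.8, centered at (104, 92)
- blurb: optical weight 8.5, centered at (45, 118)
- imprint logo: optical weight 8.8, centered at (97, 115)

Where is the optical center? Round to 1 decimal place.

Σw = 8.3 + 5.0 + 2.4 + 5.8 + 8.5 + 8.8 = 38.8.
Σw·x = 3037.6; x̄ = 3037.6/38.8 ≈ 78.29.
Σw·y = 3899.8; ȳ = 3899.8/38.8 ≈ 100.51.

(78.3, 100.5)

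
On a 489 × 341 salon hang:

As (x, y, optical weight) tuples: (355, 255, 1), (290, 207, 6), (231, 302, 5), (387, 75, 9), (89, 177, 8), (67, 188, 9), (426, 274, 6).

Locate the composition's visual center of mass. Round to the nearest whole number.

Weights sum to 1 + 6 + 5 + 9 + 8 + 9 + 6 = 44.
x: moment 10604 / weight 44 ≈ 241.00
Σw·y = 8434; ȳ = 8434/44 ≈ 191.68.

(241, 192)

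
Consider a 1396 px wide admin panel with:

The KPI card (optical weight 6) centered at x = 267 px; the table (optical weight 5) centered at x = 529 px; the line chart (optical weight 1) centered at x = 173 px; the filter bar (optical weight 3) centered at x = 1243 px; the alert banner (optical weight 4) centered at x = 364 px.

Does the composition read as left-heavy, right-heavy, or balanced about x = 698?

Σw = 6 + 5 + 1 + 3 + 4 = 19.
x: (6·267 + 5·529 + 1·173 + 3·1243 + 4·364) / 19 = 9605 / 19 ≈ 505.53
Since 505.5 is left of 698, the composition reads left-heavy.

left-heavy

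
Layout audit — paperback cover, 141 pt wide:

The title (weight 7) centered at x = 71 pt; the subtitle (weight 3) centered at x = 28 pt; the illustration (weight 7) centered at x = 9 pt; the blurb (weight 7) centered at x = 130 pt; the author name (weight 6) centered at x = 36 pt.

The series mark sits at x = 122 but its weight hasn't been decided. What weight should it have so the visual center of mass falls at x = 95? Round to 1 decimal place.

Fixed elements: Σw = 7 + 3 + 7 + 7 + 6 = 30, Σw·x = 7·71 + 3·28 + 7·9 + 7·130 + 6·36 = 1770.
For the centroid to hit 95: (1770 + w·122) / (30 + w) = 95.
Rearranging, w·(122 − 95) = 95·30 − 1770 = 1080, so w ≈ 1080/27 = 40.00.

w ≈ 40.0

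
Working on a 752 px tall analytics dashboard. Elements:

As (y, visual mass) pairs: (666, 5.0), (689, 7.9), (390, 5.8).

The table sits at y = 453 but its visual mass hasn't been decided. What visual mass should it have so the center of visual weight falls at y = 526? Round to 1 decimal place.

w ≈ 16.4

Fixed elements: Σw = 5.0 + 7.9 + 5.8 = 18.7, Σw·y = 5.0·666 + 7.9·689 + 5.8·390 = 11035.1.
Set Σw·y/Σw = 526: (11035.1 + 453w) = 526·(18.7 + w).
Rearranging, w·(453 − 526) = 526·18.7 − 11035.1 = -1198.9, so w ≈ -1198.9/-73 = 16.42.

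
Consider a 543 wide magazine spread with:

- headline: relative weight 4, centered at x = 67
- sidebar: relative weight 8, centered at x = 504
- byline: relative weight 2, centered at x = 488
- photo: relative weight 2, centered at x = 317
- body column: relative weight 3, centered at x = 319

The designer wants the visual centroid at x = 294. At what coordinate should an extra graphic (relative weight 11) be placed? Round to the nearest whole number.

x ≈ 178

New total weight: (4 + 8 + 2 + 2 + 3) + 11 = 30.
x: need Σw·x = 30·294 = 8820. Existing = 4·67 + 8·504 + 2·488 + 2·317 + 3·319 = 6867. Remainder 1953 / 11 ≈ 177.55.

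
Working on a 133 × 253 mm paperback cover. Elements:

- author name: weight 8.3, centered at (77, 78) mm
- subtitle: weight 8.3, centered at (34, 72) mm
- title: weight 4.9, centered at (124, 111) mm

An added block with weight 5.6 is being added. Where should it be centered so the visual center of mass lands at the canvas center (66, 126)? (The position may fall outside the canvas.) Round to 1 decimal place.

(46.4, 290.3)

With the added block, Σw becomes 8.3 + 8.3 + 4.9 + 5.6 = 27.1.
x: need Σw·x = 27.1·66 = 1788.6. Existing = 8.3·77 + 8.3·34 + 4.9·124 = 1528.9. Remainder 259.7 / 5.6 ≈ 46.38.
y: need Σw·y = 27.1·126 = 3414.6. Existing = 8.3·78 + 8.3·72 + 4.9·111 = 1788.9. Remainder 1625.7 / 5.6 ≈ 290.30.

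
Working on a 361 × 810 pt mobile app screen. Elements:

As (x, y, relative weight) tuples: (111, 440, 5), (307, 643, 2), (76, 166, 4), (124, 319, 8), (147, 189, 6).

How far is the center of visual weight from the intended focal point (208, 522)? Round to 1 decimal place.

≈ 221.3 pt

Σw = 5 + 2 + 4 + 8 + 6 = 25.
x-moment: 5·111 + 2·307 + 4·76 + 8·124 + 6·147 = 3347; centroid 3347/25 ≈ 133.88.
y-moment: 5·440 + 2·643 + 4·166 + 8·319 + 6·189 = 7836; centroid 7836/25 ≈ 313.44.
Offset from (208, 522): Δx ≈ -74.12, Δy ≈ -208.56; distance = √(Δx² + Δy²) ≈ 221.34.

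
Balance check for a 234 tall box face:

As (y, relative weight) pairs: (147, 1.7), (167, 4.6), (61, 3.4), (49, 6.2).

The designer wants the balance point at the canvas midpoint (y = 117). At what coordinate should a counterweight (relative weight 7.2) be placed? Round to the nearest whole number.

y ≈ 163

New total weight: (1.7 + 4.6 + 3.4 + 6.2) + 7.2 = 23.1.
y: target moment 23.1×117 = 2702.7; current 1.7·147 + 4.6·167 + 3.4·61 + 6.2·49 = 1529.3; the counterweight supplies 1173.4, so y = 1173.4/7.2 ≈ 162.97.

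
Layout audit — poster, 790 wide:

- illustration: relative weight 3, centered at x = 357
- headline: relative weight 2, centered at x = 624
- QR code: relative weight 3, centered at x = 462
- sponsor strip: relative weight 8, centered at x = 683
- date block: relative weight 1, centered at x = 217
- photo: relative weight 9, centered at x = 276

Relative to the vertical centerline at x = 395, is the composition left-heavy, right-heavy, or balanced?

right-heavy

Weights sum to 3 + 2 + 3 + 8 + 1 + 9 = 26.
x: moment 11870 / weight 26 ≈ 456.54
456.5 lies right of the midline 395, so the layout is right-heavy.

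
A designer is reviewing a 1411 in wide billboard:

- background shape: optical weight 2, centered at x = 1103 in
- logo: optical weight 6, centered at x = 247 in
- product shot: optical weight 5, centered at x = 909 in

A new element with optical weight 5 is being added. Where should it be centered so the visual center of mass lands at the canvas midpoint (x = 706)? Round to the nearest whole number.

x ≈ 895

New total weight: (2 + 6 + 5) + 5 = 18.
Along x: (8233 + 5·x) / 18 = 706 (existing moment 2·1103 + 6·247 + 5·909 = 8233) ⇒ x = (12708 − 8233) / 5 ≈ 895.00.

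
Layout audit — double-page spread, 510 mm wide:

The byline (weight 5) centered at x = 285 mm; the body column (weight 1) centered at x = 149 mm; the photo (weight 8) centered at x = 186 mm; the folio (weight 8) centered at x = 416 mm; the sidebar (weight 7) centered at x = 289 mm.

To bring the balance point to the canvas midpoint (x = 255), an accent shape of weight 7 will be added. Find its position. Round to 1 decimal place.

x ≈ 109.6

New total weight: (5 + 1 + 8 + 8 + 7) + 7 = 36.
x: target moment 36×255 = 9180; current 5·285 + 1·149 + 8·186 + 8·416 + 7·289 = 8413; the accent shape supplies 767, so x = 767/7 ≈ 109.57.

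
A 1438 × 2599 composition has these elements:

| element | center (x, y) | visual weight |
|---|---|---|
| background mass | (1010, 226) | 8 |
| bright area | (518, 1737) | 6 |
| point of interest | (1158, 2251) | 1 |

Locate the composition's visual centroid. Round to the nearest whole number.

Weights sum to 8 + 6 + 1 = 15.
Σw·x = 8·1010 + 6·518 + 1·1158 = 12346, so x̄ = 12346/15 ≈ 823.07.
Σw·y = 8·226 + 6·1737 + 1·2251 = 14481, so ȳ = 14481/15 ≈ 965.40.

(823, 965)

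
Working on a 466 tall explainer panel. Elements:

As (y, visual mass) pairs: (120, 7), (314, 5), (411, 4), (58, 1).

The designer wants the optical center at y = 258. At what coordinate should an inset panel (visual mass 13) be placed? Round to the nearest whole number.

y ≈ 279

With the inset panel, Σw becomes 7 + 5 + 4 + 1 + 13 = 30.
y: need Σw·y = 30·258 = 7740. Existing = 7·120 + 5·314 + 4·411 + 1·58 = 4112. Remainder 3628 / 13 ≈ 279.08.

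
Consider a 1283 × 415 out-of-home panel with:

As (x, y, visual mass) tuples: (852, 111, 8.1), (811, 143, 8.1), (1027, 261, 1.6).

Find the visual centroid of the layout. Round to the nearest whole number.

(849, 139)

Σw = 8.1 + 8.1 + 1.6 = 17.8.
x: (8.1·852 + 8.1·811 + 1.6·1027) / 17.8 = 15113.5 / 17.8 ≈ 849.07
y: (8.1·111 + 8.1·143 + 1.6·261) / 17.8 = 2475.0 / 17.8 ≈ 139.04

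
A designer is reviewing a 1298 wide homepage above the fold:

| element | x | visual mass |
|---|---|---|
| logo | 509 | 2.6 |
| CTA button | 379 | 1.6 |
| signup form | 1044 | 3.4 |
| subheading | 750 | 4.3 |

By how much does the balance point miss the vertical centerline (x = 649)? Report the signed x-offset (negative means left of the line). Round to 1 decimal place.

Weights sum to 2.6 + 1.6 + 3.4 + 4.3 = 11.9.
Σw·x = 2.6·509 + 1.6·379 + 3.4·1044 + 4.3·750 = 8704.4, so x̄ = 8704.4/11.9 ≈ 731.46.
Offset from x = 649: 731.46 − 649 ≈ 82.46.

≈ 82.5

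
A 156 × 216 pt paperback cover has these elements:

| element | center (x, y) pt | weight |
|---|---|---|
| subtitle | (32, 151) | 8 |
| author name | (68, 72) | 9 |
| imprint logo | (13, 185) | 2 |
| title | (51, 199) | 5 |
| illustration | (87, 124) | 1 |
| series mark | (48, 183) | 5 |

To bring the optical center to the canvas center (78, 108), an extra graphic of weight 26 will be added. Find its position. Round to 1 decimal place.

After adding the extra graphic, total weight = 8 + 9 + 2 + 5 + 1 + 5 + 26 = 56.
x: need Σw·x = 56·78 = 4368. Existing = 8·32 + 9·68 + 2·13 + 5·51 + 1·87 + 5·48 = 1476. Remainder 2892 / 26 ≈ 111.23.
y: need Σw·y = 56·108 = 6048. Existing = 8·151 + 9·72 + 2·185 + 5·199 + 1·124 + 5·183 = 4260. Remainder 1788 / 26 ≈ 68.77.

(111.2, 68.8)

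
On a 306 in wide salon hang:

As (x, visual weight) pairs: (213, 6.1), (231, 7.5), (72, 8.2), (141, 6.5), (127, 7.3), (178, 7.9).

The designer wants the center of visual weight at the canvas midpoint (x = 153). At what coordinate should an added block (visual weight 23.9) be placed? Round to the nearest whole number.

x ≈ 144

With the added block, Σw becomes 6.1 + 7.5 + 8.2 + 6.5 + 7.3 + 7.9 + 23.9 = 67.4.
x: need Σw·x = 67.4·153 = 10312.2. Existing = 6.1·213 + 7.5·231 + 8.2·72 + 6.5·141 + 7.3·127 + 7.9·178 = 6872.0. Remainder 3440.2 / 23.9 ≈ 143.94.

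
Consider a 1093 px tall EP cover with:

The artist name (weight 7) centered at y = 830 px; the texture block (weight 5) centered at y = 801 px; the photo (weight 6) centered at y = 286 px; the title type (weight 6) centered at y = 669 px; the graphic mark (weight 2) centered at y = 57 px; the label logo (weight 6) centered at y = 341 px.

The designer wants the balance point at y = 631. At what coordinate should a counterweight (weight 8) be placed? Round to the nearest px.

After adding the counterweight, total weight = 7 + 5 + 6 + 6 + 2 + 6 + 8 = 40.
y: target moment 40×631 = 25240; current 7·830 + 5·801 + 6·286 + 6·669 + 2·57 + 6·341 = 17705; the counterweight supplies 7535, so y = 7535/8 ≈ 941.88.

y ≈ 942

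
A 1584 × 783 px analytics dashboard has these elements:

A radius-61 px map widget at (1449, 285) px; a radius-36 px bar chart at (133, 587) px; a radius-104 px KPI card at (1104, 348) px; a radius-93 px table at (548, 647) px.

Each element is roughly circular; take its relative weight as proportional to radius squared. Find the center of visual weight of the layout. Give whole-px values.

r² weights: map widget 61² = 3721, bar chart 36² = 1296, KPI card 104² = 10816, table 93² = 8649. Total = 24482.
x-moment: 3721·1449 + 1296·133 + 10816·1104 + 8649·548 = 22244613; centroid 22244613/24482 ≈ 908.61.
y-moment: 3721·285 + 1296·587 + 10816·348 + 8649·647 = 11181108; centroid 11181108/24482 ≈ 456.71.

(909, 457)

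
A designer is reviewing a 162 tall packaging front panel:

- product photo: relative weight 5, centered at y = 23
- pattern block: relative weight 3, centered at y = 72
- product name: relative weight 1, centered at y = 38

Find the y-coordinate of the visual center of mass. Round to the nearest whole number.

Total weight = 5 + 3 + 1 = 9.
Σw·y = 5·23 + 3·72 + 1·38 = 369, so ȳ = 369/9 ≈ 41.00.

y ≈ 41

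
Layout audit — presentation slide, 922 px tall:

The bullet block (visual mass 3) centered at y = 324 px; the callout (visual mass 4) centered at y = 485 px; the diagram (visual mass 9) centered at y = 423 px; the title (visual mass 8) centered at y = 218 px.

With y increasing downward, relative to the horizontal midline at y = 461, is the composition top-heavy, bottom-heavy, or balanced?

top-heavy

Weights sum to 3 + 4 + 9 + 8 = 24.
y-moment: 3·324 + 4·485 + 9·423 + 8·218 = 8463; centroid 8463/24 ≈ 352.62.
352.6 lies above (smaller y than) the midline 461, so the layout is top-heavy.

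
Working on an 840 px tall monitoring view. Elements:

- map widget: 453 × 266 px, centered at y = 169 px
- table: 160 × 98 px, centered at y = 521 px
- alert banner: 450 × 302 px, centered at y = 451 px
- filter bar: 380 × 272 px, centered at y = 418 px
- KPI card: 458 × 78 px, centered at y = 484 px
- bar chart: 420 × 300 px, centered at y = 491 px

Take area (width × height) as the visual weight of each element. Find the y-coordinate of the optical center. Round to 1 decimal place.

y ≈ 395.0

Taking area as weight: map widget 453·266 = 120498, table 160·98 = 15680, alert banner 450·302 = 135900, filter bar 380·272 = 103360, KPI card 458·78 = 35724, bar chart 420·300 = 126000. Sum 537162.
y: (120498·169 + 15680·521 + 135900·451 + 103360·418 + 35724·484 + 126000·491) / 537162 = 212185238 / 537162 ≈ 395.01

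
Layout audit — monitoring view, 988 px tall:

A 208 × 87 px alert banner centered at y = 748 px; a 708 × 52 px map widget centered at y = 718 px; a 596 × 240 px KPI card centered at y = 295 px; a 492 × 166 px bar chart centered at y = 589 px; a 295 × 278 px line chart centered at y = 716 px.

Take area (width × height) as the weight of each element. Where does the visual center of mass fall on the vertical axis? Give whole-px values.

Areas: alert banner 208·87 = 18096, map widget 708·52 = 36816, KPI card 596·240 = 143040, bar chart 492·166 = 81672, line chart 295·278 = 82010. Total weight = 361634.
y-moment: 18096·748 + 36816·718 + 143040·295 + 81672·589 + 82010·716 = 188990464; centroid 188990464/361634 ≈ 522.60.

y ≈ 523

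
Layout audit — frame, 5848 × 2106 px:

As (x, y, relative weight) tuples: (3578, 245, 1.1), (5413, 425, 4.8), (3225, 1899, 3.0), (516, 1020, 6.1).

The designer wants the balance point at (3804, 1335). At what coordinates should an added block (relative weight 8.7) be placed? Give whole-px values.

New total weight: (1.1 + 4.8 + 3.0 + 6.1) + 8.7 = 23.7.
Along x: (42740.8 + 8.7·x) / 23.7 = 3804 (existing moment 1.1·3578 + 4.8·5413 + 3.0·3225 + 6.1·516 = 42740.8) ⇒ x = (90154.8 − 42740.8) / 8.7 ≈ 5449.89.
Along y: (14228.5 + 8.7·y) / 23.7 = 1335 (existing moment 1.1·245 + 4.8·425 + 3.0·1899 + 6.1·1020 = 14228.5) ⇒ y = (31639.5 − 14228.5) / 8.7 ≈ 2001.26.

(5450, 2001)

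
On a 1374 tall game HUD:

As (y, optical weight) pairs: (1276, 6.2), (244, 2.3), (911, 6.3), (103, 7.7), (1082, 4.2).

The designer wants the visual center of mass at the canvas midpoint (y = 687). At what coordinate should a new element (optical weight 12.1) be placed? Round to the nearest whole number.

New total weight: (6.2 + 2.3 + 6.3 + 7.7 + 4.2) + 12.1 = 38.8.
Along y: (19549.2 + 12.1·y) / 38.8 = 687 (existing moment 6.2·1276 + 2.3·244 + 6.3·911 + 7.7·103 + 4.2·1082 = 19549.2) ⇒ y = (26655.6 − 19549.2) / 12.1 ≈ 587.31.

y ≈ 587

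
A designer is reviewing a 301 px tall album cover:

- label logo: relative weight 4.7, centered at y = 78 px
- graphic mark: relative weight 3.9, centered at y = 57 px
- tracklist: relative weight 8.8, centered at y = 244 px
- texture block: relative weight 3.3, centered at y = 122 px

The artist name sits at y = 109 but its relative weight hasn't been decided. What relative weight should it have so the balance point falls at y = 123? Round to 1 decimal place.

w ≈ 42.3

Fixed elements: Σw = 4.7 + 3.9 + 8.8 + 3.3 = 20.7, Σw·y = 4.7·78 + 3.9·57 + 8.8·244 + 3.3·122 = 3138.7.
Set Σw·y/Σw = 123: (3138.7 + 109w) = 123·(20.7 + w).
Solving: w = (123·20.7 − 3138.7) / (109 − 123) = -592.6 / -14 ≈ 42.33.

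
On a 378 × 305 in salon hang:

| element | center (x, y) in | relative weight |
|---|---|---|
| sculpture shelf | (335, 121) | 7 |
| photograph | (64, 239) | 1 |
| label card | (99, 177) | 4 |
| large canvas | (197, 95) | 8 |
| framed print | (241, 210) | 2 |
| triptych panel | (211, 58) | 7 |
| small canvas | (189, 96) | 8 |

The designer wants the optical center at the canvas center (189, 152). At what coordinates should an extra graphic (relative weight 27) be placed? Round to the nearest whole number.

New total weight: (7 + 1 + 4 + 8 + 2 + 7 + 8) + 27 = 64.
Along x: (7852 + 27·x) / 64 = 189 (existing moment 7·335 + 1·64 + 4·99 + 8·197 + 2·241 + 7·211 + 8·189 = 7852) ⇒ x = (12096 − 7852) / 27 ≈ 157.19.
Along y: (4148 + 27·y) / 64 = 152 (existing moment 7·121 + 1·239 + 4·177 + 8·95 + 2·210 + 7·58 + 8·96 = 4148) ⇒ y = (9728 − 4148) / 27 ≈ 206.67.

(157, 207)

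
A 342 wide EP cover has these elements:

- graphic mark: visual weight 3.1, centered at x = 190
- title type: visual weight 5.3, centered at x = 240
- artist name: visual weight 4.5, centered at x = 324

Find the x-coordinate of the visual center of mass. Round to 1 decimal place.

Total weight = 3.1 + 5.3 + 4.5 = 12.9.
Σw·x = 3.1·190 + 5.3·240 + 4.5·324 = 3319.0, so x̄ = 3319.0/12.9 ≈ 257.29.

x ≈ 257.3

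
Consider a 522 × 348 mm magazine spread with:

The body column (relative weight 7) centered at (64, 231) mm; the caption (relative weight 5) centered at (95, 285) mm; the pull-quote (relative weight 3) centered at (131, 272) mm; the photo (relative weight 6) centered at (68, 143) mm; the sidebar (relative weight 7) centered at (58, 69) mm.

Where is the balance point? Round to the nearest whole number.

(76, 186)

Weights sum to 7 + 5 + 3 + 6 + 7 = 28.
Σw·x = 7·64 + 5·95 + 3·131 + 6·68 + 7·58 = 2130, so x̄ = 2130/28 ≈ 76.07.
Σw·y = 7·231 + 5·285 + 3·272 + 6·143 + 7·69 = 5199, so ȳ = 5199/28 ≈ 185.68.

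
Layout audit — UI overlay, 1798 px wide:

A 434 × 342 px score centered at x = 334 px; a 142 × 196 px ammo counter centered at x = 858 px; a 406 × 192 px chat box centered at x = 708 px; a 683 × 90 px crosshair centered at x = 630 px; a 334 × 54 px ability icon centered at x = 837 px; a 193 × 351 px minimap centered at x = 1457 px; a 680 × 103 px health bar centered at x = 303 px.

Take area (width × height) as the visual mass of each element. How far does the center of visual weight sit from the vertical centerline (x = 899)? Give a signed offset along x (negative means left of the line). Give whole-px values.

≈ -258 px

Areas → weights: score 434·342 = 148428, ammo counter 142·196 = 27832, chat box 406·192 = 77952, crosshair 683·90 = 61470, ability icon 334·54 = 18036, minimap 193·351 = 67743, health bar 680·103 = 70040; Σw = 471501.
x: (148428·334 + 27832·858 + 77952·708 + 61470·630 + 18036·837 + 67743·1457 + 70040·303) / 471501 = 302390727 / 471501 ≈ 641.34
Offset from x = 899: 641.34 − 899 ≈ -257.66.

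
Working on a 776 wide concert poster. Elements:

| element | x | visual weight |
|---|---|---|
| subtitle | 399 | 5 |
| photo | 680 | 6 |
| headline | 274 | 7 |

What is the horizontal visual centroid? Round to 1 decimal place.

Σw = 5 + 6 + 7 = 18.
Σw·x = 5·399 + 6·680 + 7·274 = 7993, so x̄ = 7993/18 ≈ 444.06.

x ≈ 444.1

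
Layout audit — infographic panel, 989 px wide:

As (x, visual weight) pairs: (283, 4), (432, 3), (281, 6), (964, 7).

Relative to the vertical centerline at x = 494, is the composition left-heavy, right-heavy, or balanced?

right-heavy

Total weight = 4 + 3 + 6 + 7 = 20.
x-moment: 4·283 + 3·432 + 6·281 + 7·964 = 10862; centroid 10862/20 ≈ 543.10.
543.1 vs midline 494 → right-heavy.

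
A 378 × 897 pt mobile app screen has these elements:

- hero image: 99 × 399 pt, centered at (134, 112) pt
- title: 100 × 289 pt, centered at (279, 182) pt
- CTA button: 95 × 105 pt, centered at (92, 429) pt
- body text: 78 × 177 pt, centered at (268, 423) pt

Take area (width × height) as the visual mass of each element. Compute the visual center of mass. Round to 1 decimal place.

(195.0, 214.8)

Areas: hero image 99·399 = 39501, title 100·289 = 28900, CTA button 95·105 = 9975, body text 78·177 = 13806. Total weight = 92182.
Σw·x = 39501·134 + 28900·279 + 9975·92 + 13806·268 = 17973942, so x̄ = 17973942/92182 ≈ 194.98.
Σw·y = 39501·112 + 28900·182 + 9975·429 + 13806·423 = 19803125, so ȳ = 19803125/92182 ≈ 214.83.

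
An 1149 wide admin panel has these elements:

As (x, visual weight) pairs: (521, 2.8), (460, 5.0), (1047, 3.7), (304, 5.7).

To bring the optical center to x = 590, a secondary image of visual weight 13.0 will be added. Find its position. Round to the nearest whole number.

After adding the secondary image, total weight = 2.8 + 5.0 + 3.7 + 5.7 + 13.0 = 30.2.
x: target moment 30.2×590 = 17818.0; current 2.8·521 + 5.0·460 + 3.7·1047 + 5.7·304 = 9365.5; the secondary image supplies 8452.5, so x = 8452.5/13.0 ≈ 650.19.

x ≈ 650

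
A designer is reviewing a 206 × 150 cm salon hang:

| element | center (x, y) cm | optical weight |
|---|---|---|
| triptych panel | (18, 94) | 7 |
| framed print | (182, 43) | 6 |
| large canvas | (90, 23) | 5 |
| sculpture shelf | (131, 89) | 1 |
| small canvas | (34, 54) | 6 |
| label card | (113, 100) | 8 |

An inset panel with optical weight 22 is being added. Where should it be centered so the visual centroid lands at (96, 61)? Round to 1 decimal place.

(107.9, 50.5)

New total weight: (7 + 6 + 5 + 1 + 6 + 8) + 22 = 55.
x: need Σw·x = 55·96 = 5280. Existing = 7·18 + 6·182 + 5·90 + 1·131 + 6·34 + 8·113 = 2907. Remainder 2373 / 22 ≈ 107.86.
y: need Σw·y = 55·61 = 3355. Existing = 7·94 + 6·43 + 5·23 + 1·89 + 6·54 + 8·100 = 2244. Remainder 1111 / 22 ≈ 50.50.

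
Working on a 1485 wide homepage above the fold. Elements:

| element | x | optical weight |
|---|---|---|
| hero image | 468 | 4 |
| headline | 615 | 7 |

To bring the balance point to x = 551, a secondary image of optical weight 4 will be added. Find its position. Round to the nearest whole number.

With the secondary image, Σw becomes 4 + 7 + 4 = 15.
x: need Σw·x = 15·551 = 8265. Existing = 4·468 + 7·615 = 6177. Remainder 2088 / 4 ≈ 522.00.

x ≈ 522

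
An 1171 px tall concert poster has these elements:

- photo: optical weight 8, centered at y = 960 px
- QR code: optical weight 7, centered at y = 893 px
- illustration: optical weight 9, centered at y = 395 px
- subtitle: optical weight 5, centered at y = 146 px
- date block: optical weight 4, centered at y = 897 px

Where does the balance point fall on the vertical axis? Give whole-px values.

Total weight = 8 + 7 + 9 + 5 + 4 = 33.
Σw·y = 8·960 + 7·893 + 9·395 + 5·146 + 4·897 = 21804, so ȳ = 21804/33 ≈ 660.73.

y ≈ 661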